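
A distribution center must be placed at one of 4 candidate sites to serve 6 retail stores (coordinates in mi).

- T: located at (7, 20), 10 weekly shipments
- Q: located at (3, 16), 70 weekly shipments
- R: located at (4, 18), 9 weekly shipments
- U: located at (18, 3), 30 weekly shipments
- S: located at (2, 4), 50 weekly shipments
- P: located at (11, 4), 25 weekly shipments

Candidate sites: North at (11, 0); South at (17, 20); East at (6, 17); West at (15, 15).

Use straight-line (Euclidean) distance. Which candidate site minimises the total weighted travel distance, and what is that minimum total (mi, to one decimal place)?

East, total 1854.6 mi

Total weighted distance at each candidate:
  North (11, 0): total = 2450.9
  South (17, 20): total = 3272.3
  East (6, 17): total = 1854.6
  West (15, 15): total = 2555.0
Minimum is at East with total 1854.6 mi.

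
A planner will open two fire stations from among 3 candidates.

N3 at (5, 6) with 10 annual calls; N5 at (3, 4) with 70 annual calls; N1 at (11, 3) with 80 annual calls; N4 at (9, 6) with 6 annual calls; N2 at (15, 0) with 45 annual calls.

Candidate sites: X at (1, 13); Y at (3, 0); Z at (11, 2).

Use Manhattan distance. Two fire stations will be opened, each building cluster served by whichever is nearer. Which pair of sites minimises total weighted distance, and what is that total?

{Y, Z}, total 746

Evaluate every pair (each demand assigned to the nearer of the two):
  {Y, Z}: total = 746
  {X, Z}: total = 1186
  {X, Y}: total = 1852
Best pair: {Y, Z} with total 746.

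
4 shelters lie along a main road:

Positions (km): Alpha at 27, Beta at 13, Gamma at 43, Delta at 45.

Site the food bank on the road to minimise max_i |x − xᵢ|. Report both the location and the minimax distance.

The 1-center on a line is the midpoint of the two extreme points: leftmost at 13, rightmost at 45.
Optimal location = (13 + 45)/2 = 29; maximum distance = (45 − 13)/2 = 16.

location 29, max distance 16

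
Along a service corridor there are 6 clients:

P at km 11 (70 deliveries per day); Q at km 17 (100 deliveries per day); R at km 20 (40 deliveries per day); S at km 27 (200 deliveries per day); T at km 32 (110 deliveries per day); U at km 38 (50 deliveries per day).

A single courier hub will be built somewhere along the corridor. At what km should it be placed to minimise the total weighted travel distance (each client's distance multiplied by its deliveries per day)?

x = 27

For a sum of weighted absolute distances on a line, the optimum is the weighted median (not the mean). Total weight W = 570; half-weight = 285.
Sort by position and accumulate weight:
  km 11 (P, w=70) → cum 70
  km 17 (Q, w=100) → cum 170
  km 20 (R, w=40) → cum 210
  km 27 (S, w=200) → cum 410  ≥ 285 → median here
  km 32 (T, w=110) → cum 520
  km 38 (U, w=50) → cum 570
Optimal location: km 27.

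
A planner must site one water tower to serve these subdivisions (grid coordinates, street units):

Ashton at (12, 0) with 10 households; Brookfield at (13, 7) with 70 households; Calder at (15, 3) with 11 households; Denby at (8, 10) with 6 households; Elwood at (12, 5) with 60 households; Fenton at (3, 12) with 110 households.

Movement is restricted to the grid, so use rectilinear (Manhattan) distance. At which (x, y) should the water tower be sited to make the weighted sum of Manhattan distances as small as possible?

Manhattan distance separates: Σwᵢ(|x−xᵢ|+|y−yᵢ|) = Σwᵢ|x−xᵢ| + Σwᵢ|y−yᵢ|, so x and y are optimised independently as 1-D weighted medians.
Total weight W = 267; half = 133.5.
x-coordinate, sorted with cumulative weight:
  x=3 (Fenton, w=110) cum 110
  x=8 (Denby, w=6) cum 116
  x=12 (Ashton, w=10) cum 126
  x=12 (Elwood, w=60) cum 186  ← median
  x=13 (Brookfield, w=70) cum 256
  x=15 (Calder, w=11) cum 267
⇒ x* = 12
y-coordinate, sorted with cumulative weight:
  y=0 (Ashton, w=10) cum 10
  y=3 (Calder, w=11) cum 21
  y=5 (Elwood, w=60) cum 81
  y=7 (Brookfield, w=70) cum 151  ← median
  y=10 (Denby, w=6) cum 157
  y=12 (Fenton, w=110) cum 267
⇒ y* = 7

(12, 7)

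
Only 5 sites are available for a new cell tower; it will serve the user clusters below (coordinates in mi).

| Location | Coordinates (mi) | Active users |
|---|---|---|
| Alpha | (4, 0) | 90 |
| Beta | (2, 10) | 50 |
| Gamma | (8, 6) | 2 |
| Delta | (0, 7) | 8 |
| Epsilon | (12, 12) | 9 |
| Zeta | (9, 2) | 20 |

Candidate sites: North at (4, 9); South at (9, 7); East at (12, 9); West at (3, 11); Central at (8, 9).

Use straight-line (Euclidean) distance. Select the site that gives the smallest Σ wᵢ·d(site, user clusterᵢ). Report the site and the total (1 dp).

North, total 1216.5 mi

Total weighted distance at each candidate:
  North (4, 9): total = 1216.5
  South (9, 7): total = 1382.3
  East (12, 9): total = 1872.9
  West (3, 11): total = 1416.8
  Central (8, 9): total = 1448.9
Minimum is at North with total 1216.5 mi.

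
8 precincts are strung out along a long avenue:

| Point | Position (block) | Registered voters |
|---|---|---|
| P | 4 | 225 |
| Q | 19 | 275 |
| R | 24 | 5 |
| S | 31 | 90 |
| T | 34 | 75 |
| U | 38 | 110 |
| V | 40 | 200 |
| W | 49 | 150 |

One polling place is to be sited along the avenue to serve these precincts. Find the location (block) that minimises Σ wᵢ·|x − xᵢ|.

For a sum of weighted absolute distances on a line, the optimum is the weighted median (not the mean). Total weight W = 1130; half-weight = 565.
Sort by position and accumulate weight:
  block 4 (P, w=225) → cum 225
  block 19 (Q, w=275) → cum 500
  block 24 (R, w=5) → cum 505
  block 31 (S, w=90) → cum 595  ≥ 565 → median here
  block 34 (T, w=75) → cum 670
  block 38 (U, w=110) → cum 780
  block 40 (V, w=200) → cum 980
  block 49 (W, w=150) → cum 1130
Optimal location: block 31.

x = 31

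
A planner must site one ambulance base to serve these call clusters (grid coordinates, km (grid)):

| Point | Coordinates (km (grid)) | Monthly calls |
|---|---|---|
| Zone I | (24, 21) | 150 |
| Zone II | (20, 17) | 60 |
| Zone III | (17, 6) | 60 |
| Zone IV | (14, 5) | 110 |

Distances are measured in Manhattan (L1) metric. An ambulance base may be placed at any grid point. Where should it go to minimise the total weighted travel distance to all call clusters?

Manhattan distance separates: Σwᵢ(|x−xᵢ|+|y−yᵢ|) = Σwᵢ|x−xᵢ| + Σwᵢ|y−yᵢ|, so x and y are optimised independently as 1-D weighted medians.
Total weight W = 380; half = 190.
x-coordinate, sorted with cumulative weight:
  x=14 (Zone IV, w=110) cum 110
  x=17 (Zone III, w=60) cum 170
  x=20 (Zone II, w=60) cum 230  ← median
  x=24 (Zone I, w=150) cum 380
⇒ x* = 20
y-coordinate, sorted with cumulative weight:
  y=5 (Zone IV, w=110) cum 110
  y=6 (Zone III, w=60) cum 170
  y=17 (Zone II, w=60) cum 230  ← median
  y=21 (Zone I, w=150) cum 380
⇒ y* = 17

(20, 17)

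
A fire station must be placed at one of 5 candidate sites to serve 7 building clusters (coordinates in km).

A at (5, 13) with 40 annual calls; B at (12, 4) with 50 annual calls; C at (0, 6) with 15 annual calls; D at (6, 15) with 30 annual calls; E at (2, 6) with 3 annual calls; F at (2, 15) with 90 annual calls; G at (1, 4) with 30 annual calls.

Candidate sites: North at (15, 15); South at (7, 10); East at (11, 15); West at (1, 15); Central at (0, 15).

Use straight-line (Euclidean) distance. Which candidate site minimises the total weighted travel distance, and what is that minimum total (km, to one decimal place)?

West, total 1689.7 km

Total weighted distance at each candidate:
  North (15, 15): total = 3262.0
  South (7, 10): total = 1718.8
  East (11, 15): total = 2462.6
  West (1, 15): total = 1689.7
  Central (0, 15): total = 1883.4
Minimum is at West with total 1689.7 km.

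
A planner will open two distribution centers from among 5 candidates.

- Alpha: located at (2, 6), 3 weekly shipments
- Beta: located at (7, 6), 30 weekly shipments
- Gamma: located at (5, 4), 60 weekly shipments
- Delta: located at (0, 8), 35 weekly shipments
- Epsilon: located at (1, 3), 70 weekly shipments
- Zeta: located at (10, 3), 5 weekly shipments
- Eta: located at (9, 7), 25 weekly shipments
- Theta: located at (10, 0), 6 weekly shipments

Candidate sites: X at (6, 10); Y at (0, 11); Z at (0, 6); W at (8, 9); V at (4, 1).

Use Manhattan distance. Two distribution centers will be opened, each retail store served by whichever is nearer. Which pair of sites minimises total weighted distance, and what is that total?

Evaluate every pair (each demand assigned to the nearer of the two):
  {Z, W}: total = 1077
  {Z, V}: total = 1138
  {W, V}: total = 1203
  {X, Z}: total = 1215
  {X, V}: total = 1273
  {Y, V}: total = 1313
  {Y, Z}: total = 1397
  {Y, W}: total = 1537
  {X, Y}: total = 1615
  {X, W}: total = 1865
Best pair: {Z, W} with total 1077.

{Z, W}, total 1077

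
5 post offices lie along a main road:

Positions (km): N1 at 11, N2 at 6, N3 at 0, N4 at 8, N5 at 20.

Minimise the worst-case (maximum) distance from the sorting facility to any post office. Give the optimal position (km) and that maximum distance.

The 1-center on a line is the midpoint of the two extreme points: leftmost at 0, rightmost at 20.
Optimal location = (0 + 20)/2 = 10; maximum distance = (20 − 0)/2 = 10.

location 10, max distance 10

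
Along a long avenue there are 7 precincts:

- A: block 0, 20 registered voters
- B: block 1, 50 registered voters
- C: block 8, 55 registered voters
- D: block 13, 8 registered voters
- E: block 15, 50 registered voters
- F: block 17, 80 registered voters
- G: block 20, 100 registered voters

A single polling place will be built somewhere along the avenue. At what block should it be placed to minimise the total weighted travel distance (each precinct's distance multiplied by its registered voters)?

x = 15

For a sum of weighted absolute distances on a line, the optimum is the weighted median (not the mean). Total weight W = 363; half-weight = 181.5.
Sort by position and accumulate weight:
  block 0 (A, w=20) → cum 20
  block 1 (B, w=50) → cum 70
  block 8 (C, w=55) → cum 125
  block 13 (D, w=8) → cum 133
  block 15 (E, w=50) → cum 183  ≥ 181.5 → median here
  block 17 (F, w=80) → cum 263
  block 20 (G, w=100) → cum 363
Optimal location: block 15.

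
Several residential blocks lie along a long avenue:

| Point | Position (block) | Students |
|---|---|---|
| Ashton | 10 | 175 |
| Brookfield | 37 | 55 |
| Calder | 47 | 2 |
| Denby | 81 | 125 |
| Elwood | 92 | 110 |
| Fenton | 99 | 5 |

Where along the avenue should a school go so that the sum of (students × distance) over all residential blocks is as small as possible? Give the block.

x = 81

For a sum of weighted absolute distances on a line, the optimum is the weighted median (not the mean). Total weight W = 472; half-weight = 236.
Sort by position and accumulate weight:
  block 10 (Ashton, w=175) → cum 175
  block 37 (Brookfield, w=55) → cum 230
  block 47 (Calder, w=2) → cum 232
  block 81 (Denby, w=125) → cum 357  ≥ 236 → median here
  block 92 (Elwood, w=110) → cum 467
  block 99 (Fenton, w=5) → cum 472
Optimal location: block 81.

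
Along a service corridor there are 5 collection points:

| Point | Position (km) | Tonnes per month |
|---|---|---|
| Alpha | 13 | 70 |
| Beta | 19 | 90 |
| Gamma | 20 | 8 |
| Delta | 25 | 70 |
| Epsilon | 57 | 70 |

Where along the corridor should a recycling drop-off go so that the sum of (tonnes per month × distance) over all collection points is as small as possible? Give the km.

x = 19

For a sum of weighted absolute distances on a line, the optimum is the weighted median (not the mean). Total weight W = 308; half-weight = 154.
Sort by position and accumulate weight:
  km 13 (Alpha, w=70) → cum 70
  km 19 (Beta, w=90) → cum 160  ≥ 154 → median here
  km 20 (Gamma, w=8) → cum 168
  km 25 (Delta, w=70) → cum 238
  km 57 (Epsilon, w=70) → cum 308
Optimal location: km 19.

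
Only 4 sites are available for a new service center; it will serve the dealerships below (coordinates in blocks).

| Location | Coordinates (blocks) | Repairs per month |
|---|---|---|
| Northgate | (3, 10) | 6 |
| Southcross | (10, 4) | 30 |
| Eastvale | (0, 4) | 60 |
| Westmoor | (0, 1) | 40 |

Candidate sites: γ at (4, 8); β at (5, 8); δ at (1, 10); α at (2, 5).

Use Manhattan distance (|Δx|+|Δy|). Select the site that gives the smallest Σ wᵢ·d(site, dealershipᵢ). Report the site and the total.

Total weighted distance at each candidate:
  γ (4, 8): total = 1238
  β (5, 8): total = 1314
  δ (1, 10): total = 1282
  α (2, 5): total = 726
Minimum is at α with total 726 blocks.

α, total 726 blocks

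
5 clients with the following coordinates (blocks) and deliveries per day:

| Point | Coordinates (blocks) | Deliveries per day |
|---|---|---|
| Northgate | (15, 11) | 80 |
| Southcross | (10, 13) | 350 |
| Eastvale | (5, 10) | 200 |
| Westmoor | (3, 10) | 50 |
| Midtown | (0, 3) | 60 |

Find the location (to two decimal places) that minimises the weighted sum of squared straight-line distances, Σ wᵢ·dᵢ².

(7.91, 10.96)

The minimiser of Σwᵢ‖p−pᵢ‖² is the weighted centroid p* = (Σwᵢpᵢ)/(Σwᵢ).
Σwᵢ = 740.
Σwᵢxᵢ = 80·15 + 350·10 + 200·5 + 50·3 + 60·0 = 5850.
Σwᵢyᵢ = 80·11 + 350·13 + 200·10 + 50·10 + 60·3 = 8110.
x* = 5850/740 = 7.91, y* = 8110/740 = 10.96.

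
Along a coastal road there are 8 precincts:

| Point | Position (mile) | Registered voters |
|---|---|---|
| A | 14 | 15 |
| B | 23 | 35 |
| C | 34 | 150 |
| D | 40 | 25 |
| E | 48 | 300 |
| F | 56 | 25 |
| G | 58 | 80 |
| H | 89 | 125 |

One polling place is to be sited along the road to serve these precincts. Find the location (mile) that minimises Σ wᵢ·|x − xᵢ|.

x = 48

For a sum of weighted absolute distances on a line, the optimum is the weighted median (not the mean). Total weight W = 755; half-weight = 377.5.
Sort by position and accumulate weight:
  mile 14 (A, w=15) → cum 15
  mile 23 (B, w=35) → cum 50
  mile 34 (C, w=150) → cum 200
  mile 40 (D, w=25) → cum 225
  mile 48 (E, w=300) → cum 525  ≥ 377.5 → median here
  mile 56 (F, w=25) → cum 550
  mile 58 (G, w=80) → cum 630
  mile 89 (H, w=125) → cum 755
Optimal location: mile 48.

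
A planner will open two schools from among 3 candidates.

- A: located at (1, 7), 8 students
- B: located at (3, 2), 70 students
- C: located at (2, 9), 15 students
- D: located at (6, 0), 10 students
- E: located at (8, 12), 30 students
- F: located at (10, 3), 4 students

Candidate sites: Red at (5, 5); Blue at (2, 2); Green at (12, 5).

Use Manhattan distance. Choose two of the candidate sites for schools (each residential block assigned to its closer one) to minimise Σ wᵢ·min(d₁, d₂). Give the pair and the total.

{Red, Blue}, total 611

Evaluate every pair (each demand assigned to the nearer of the two):
  {Red, Blue}: total = 611
  {Blue, Green}: total = 629
  {Red, Green}: total = 879
Best pair: {Red, Blue} with total 611.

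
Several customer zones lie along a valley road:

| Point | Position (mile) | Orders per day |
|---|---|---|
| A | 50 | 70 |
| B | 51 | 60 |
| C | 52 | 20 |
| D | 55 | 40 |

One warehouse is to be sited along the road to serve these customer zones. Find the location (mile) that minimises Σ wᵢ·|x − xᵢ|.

x = 51

For a sum of weighted absolute distances on a line, the optimum is the weighted median (not the mean). Total weight W = 190; half-weight = 95.
Sort by position and accumulate weight:
  mile 50 (A, w=70) → cum 70
  mile 51 (B, w=60) → cum 130  ≥ 95 → median here
  mile 52 (C, w=20) → cum 150
  mile 55 (D, w=40) → cum 190
Optimal location: mile 51.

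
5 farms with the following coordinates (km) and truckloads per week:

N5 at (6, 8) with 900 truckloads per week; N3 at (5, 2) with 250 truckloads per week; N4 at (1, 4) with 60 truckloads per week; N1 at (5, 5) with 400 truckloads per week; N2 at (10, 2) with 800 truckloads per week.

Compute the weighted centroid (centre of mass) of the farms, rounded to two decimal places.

(6.93, 4.79)

The minimiser of Σwᵢ‖p−pᵢ‖² is the weighted centroid p* = (Σwᵢpᵢ)/(Σwᵢ).
Σwᵢ = 2410.
Σwᵢxᵢ = 900·6 + 250·5 + 60·1 + 400·5 + 800·10 = 16710.
Σwᵢyᵢ = 900·8 + 250·2 + 60·4 + 400·5 + 800·2 = 11540.
x* = 16710/2410 = 6.93, y* = 11540/2410 = 4.79.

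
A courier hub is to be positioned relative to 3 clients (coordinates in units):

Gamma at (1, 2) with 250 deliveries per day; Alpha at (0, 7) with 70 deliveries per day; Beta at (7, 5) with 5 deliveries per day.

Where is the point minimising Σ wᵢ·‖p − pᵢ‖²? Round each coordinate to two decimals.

(0.88, 3.12)

The minimiser of Σwᵢ‖p−pᵢ‖² is the weighted centroid p* = (Σwᵢpᵢ)/(Σwᵢ).
Σwᵢ = 325.
Σwᵢxᵢ = 250·1 + 70·0 + 5·7 = 285.
Σwᵢyᵢ = 250·2 + 70·7 + 5·5 = 1015.
x* = 285/325 = 0.88, y* = 1015/325 = 3.12.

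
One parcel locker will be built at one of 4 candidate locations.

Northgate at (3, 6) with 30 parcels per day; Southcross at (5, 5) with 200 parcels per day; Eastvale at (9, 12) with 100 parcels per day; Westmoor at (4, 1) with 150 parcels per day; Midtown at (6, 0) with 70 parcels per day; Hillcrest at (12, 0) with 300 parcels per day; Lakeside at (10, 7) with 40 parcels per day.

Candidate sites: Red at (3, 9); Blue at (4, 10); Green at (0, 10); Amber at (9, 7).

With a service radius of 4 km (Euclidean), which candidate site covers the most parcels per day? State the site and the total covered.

Coverage radius r = 4 km; a point is covered iff (Δx)²+(Δy)² ≤ 4² = 16.
  Red (3, 9): covers {Northgate} → 30
  Blue (4, 10): covers {none} → 0
  Green (0, 10): covers {none} → 0
  Amber (9, 7): covers {Lakeside} → 40
Maximum coverage at Amber: 40 parcels per day.

Amber, covering 40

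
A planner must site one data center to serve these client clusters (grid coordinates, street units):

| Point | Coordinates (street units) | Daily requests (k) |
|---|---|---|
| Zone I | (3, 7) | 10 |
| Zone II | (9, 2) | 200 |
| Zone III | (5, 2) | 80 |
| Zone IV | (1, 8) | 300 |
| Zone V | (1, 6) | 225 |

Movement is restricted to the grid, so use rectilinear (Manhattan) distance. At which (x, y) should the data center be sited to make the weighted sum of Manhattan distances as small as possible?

(1, 6)

Manhattan distance separates: Σwᵢ(|x−xᵢ|+|y−yᵢ|) = Σwᵢ|x−xᵢ| + Σwᵢ|y−yᵢ|, so x and y are optimised independently as 1-D weighted medians.
Total weight W = 815; half = 407.5.
x-coordinate, sorted with cumulative weight:
  x=1 (Zone IV, w=300) cum 300
  x=1 (Zone V, w=225) cum 525  ← median
  x=3 (Zone I, w=10) cum 535
  x=5 (Zone III, w=80) cum 615
  x=9 (Zone II, w=200) cum 815
⇒ x* = 1
y-coordinate, sorted with cumulative weight:
  y=2 (Zone II, w=200) cum 200
  y=2 (Zone III, w=80) cum 280
  y=6 (Zone V, w=225) cum 505  ← median
  y=7 (Zone I, w=10) cum 515
  y=8 (Zone IV, w=300) cum 815
⇒ y* = 6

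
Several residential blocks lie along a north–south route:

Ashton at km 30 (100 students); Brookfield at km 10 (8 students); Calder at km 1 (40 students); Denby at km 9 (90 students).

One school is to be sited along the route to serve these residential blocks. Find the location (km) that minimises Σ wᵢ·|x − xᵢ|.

x = 9

For a sum of weighted absolute distances on a line, the optimum is the weighted median (not the mean). Total weight W = 238; half-weight = 119.
Sort by position and accumulate weight:
  km 1 (Calder, w=40) → cum 40
  km 9 (Denby, w=90) → cum 130  ≥ 119 → median here
  km 10 (Brookfield, w=8) → cum 138
  km 30 (Ashton, w=100) → cum 238
Optimal location: km 9.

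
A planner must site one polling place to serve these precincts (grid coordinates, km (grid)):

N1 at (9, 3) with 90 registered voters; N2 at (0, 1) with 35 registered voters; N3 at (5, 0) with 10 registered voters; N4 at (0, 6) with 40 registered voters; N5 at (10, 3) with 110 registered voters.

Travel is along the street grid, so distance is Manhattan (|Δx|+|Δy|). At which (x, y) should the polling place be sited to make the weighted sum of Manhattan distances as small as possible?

Manhattan distance separates: Σwᵢ(|x−xᵢ|+|y−yᵢ|) = Σwᵢ|x−xᵢ| + Σwᵢ|y−yᵢ|, so x and y are optimised independently as 1-D weighted medians.
Total weight W = 285; half = 142.5.
x-coordinate, sorted with cumulative weight:
  x=0 (N2, w=35) cum 35
  x=0 (N4, w=40) cum 75
  x=5 (N3, w=10) cum 85
  x=9 (N1, w=90) cum 175  ← median
  x=10 (N5, w=110) cum 285
⇒ x* = 9
y-coordinate, sorted with cumulative weight:
  y=0 (N3, w=10) cum 10
  y=1 (N2, w=35) cum 45
  y=3 (N1, w=90) cum 135
  y=3 (N5, w=110) cum 245  ← median
  y=6 (N4, w=40) cum 285
⇒ y* = 3

(9, 3)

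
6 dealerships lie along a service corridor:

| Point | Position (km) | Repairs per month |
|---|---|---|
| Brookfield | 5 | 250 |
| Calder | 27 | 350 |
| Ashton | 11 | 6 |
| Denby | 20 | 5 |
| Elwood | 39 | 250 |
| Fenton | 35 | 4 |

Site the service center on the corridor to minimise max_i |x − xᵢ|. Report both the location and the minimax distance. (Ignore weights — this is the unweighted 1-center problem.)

location 22, max distance 17

The 1-center on a line is the midpoint of the two extreme points: leftmost at 5, rightmost at 39.
Optimal location = (5 + 39)/2 = 22; maximum distance = (39 − 5)/2 = 17.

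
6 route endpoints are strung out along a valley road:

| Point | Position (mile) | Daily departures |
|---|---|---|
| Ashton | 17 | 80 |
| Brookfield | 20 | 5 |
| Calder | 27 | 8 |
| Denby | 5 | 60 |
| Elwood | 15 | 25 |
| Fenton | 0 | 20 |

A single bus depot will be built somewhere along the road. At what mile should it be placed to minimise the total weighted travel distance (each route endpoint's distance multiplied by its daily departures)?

x = 15

For a sum of weighted absolute distances on a line, the optimum is the weighted median (not the mean). Total weight W = 198; half-weight = 99.
Sort by position and accumulate weight:
  mile 0 (Fenton, w=20) → cum 20
  mile 5 (Denby, w=60) → cum 80
  mile 15 (Elwood, w=25) → cum 105  ≥ 99 → median here
  mile 17 (Ashton, w=80) → cum 185
  mile 20 (Brookfield, w=5) → cum 190
  mile 27 (Calder, w=8) → cum 198
Optimal location: mile 15.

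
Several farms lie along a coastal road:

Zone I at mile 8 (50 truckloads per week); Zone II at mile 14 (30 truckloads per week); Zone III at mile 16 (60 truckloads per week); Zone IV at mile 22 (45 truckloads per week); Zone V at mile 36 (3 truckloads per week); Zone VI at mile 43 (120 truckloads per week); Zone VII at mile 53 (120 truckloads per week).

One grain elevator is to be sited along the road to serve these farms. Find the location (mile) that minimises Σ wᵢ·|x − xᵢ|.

x = 43

For a sum of weighted absolute distances on a line, the optimum is the weighted median (not the mean). Total weight W = 428; half-weight = 214.
Sort by position and accumulate weight:
  mile 8 (Zone I, w=50) → cum 50
  mile 14 (Zone II, w=30) → cum 80
  mile 16 (Zone III, w=60) → cum 140
  mile 22 (Zone IV, w=45) → cum 185
  mile 36 (Zone V, w=3) → cum 188
  mile 43 (Zone VI, w=120) → cum 308  ≥ 214 → median here
  mile 53 (Zone VII, w=120) → cum 428
Optimal location: mile 43.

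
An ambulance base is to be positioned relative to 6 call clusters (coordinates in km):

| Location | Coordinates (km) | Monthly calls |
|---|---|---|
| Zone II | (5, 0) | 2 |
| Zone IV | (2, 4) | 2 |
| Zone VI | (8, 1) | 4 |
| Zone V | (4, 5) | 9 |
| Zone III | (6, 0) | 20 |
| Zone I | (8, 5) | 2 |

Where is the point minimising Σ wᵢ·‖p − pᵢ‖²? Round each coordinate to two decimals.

(5.59, 1.72)

The minimiser of Σwᵢ‖p−pᵢ‖² is the weighted centroid p* = (Σwᵢpᵢ)/(Σwᵢ).
Σwᵢ = 39.
Σwᵢxᵢ = 2·5 + 2·2 + 4·8 + 9·4 + 20·6 + 2·8 = 218.
Σwᵢyᵢ = 2·0 + 2·4 + 4·1 + 9·5 + 20·0 + 2·5 = 67.
x* = 218/39 = 5.59, y* = 67/39 = 1.72.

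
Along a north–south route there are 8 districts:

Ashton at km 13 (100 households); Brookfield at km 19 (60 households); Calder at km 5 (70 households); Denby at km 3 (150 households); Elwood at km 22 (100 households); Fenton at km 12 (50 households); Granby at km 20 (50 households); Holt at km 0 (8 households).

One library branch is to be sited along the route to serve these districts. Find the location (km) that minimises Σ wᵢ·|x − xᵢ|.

x = 13

For a sum of weighted absolute distances on a line, the optimum is the weighted median (not the mean). Total weight W = 588; half-weight = 294.
Sort by position and accumulate weight:
  km 0 (Holt, w=8) → cum 8
  km 3 (Denby, w=150) → cum 158
  km 5 (Calder, w=70) → cum 228
  km 12 (Fenton, w=50) → cum 278
  km 13 (Ashton, w=100) → cum 378  ≥ 294 → median here
  km 19 (Brookfield, w=60) → cum 438
  km 20 (Granby, w=50) → cum 488
  km 22 (Elwood, w=100) → cum 588
Optimal location: km 13.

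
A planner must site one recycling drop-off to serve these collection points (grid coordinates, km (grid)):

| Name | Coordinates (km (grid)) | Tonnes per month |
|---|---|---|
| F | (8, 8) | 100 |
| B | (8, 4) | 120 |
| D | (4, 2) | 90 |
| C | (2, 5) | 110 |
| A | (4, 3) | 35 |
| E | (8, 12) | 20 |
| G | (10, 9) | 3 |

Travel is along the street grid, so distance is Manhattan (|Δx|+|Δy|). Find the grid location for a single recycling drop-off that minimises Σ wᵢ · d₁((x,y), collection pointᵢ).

Manhattan distance separates: Σwᵢ(|x−xᵢ|+|y−yᵢ|) = Σwᵢ|x−xᵢ| + Σwᵢ|y−yᵢ|, so x and y are optimised independently as 1-D weighted medians.
Total weight W = 478; half = 239.
x-coordinate, sorted with cumulative weight:
  x=2 (C, w=110) cum 110
  x=4 (D, w=90) cum 200
  x=4 (A, w=35) cum 235
  x=8 (F, w=100) cum 335  ← median
  x=8 (B, w=120) cum 455
  x=8 (E, w=20) cum 475
  x=10 (G, w=3) cum 478
⇒ x* = 8
y-coordinate, sorted with cumulative weight:
  y=2 (D, w=90) cum 90
  y=3 (A, w=35) cum 125
  y=4 (B, w=120) cum 245  ← median
  y=5 (C, w=110) cum 355
  y=8 (F, w=100) cum 455
  y=9 (G, w=3) cum 458
  y=12 (E, w=20) cum 478
⇒ y* = 4

(8, 4)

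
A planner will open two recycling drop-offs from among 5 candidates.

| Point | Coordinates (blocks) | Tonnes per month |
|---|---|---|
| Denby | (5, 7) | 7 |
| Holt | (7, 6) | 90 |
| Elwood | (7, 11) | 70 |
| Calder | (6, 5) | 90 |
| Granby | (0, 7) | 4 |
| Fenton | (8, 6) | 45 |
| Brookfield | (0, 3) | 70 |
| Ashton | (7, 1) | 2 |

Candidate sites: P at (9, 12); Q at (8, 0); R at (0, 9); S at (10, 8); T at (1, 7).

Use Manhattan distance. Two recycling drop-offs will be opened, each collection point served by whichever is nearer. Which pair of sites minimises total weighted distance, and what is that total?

Evaluate every pair (each demand assigned to the nearer of the two):
  {S, T}: total = 2082
  {R, S}: total = 2170
  {P, T}: total = 2191
  {Q, S}: total = 2540
  {Q, T}: total = 2616
  {P, S}: total = 2626
  {P, Q}: total = 2633
  {Q, R}: total = 2641
  {P, R}: total = 2648
  {R, T}: total = 2656
Best pair: {S, T} with total 2082.

{S, T}, total 2082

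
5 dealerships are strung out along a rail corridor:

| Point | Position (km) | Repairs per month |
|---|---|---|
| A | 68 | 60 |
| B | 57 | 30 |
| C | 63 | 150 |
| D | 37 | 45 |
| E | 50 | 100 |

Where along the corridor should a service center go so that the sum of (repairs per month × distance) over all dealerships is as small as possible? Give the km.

x = 63

For a sum of weighted absolute distances on a line, the optimum is the weighted median (not the mean). Total weight W = 385; half-weight = 192.5.
Sort by position and accumulate weight:
  km 37 (D, w=45) → cum 45
  km 50 (E, w=100) → cum 145
  km 57 (B, w=30) → cum 175
  km 63 (C, w=150) → cum 325  ≥ 192.5 → median here
  km 68 (A, w=60) → cum 385
Optimal location: km 63.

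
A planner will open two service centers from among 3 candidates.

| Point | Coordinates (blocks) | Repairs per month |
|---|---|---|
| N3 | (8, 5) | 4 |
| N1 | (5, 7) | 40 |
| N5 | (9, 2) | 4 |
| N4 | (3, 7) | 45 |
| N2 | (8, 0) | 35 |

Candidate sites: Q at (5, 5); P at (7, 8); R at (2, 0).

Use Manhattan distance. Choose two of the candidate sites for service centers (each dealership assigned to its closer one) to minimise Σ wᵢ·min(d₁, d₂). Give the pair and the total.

Evaluate every pair (each demand assigned to the nearer of the two):
  {Q, R}: total = 510
  {Q, P}: total = 580
  {P, R}: total = 603
Best pair: {Q, R} with total 510.

{Q, R}, total 510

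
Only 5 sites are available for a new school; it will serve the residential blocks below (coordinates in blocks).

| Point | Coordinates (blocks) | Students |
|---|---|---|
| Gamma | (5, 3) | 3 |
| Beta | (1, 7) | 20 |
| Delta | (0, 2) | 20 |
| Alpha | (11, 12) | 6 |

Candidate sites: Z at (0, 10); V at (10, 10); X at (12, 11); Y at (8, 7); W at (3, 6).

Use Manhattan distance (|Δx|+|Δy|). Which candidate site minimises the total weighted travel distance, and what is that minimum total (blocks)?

Total weighted distance at each candidate:
  Z (0, 10): total = 354
  V (10, 10): total = 654
  X (12, 11): total = 777
  Y (8, 7): total = 469
  W (3, 6): total = 299
Minimum is at W with total 299 blocks.

W, total 299 blocks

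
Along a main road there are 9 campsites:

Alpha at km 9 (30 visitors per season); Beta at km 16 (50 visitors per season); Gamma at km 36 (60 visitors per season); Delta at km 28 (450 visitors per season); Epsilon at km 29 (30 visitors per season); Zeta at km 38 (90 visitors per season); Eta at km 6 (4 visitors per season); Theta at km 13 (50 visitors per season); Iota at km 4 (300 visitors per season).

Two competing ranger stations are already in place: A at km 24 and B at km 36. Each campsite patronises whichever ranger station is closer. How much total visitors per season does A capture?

The indifferent point is the midpoint (24+36)/2 = 30; campsites left of it (closer to A at 24) go to A, those right go to B.
  Iota at 4 (w=300) → A
  Eta at 6 (w=4) → A
  Alpha at 9 (w=30) → A
  Theta at 13 (w=50) → A
  Beta at 16 (w=50) → A
  Delta at 28 (w=450) → A
  Epsilon at 29 (w=30) → A
  Gamma at 36 (w=60) → B
  Zeta at 38 (w=90) → B
A captures 914; B captures 150.

914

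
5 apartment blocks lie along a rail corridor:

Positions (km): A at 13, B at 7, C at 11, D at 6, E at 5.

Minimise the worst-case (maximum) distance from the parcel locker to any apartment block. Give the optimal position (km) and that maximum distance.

The 1-center on a line is the midpoint of the two extreme points: leftmost at 5, rightmost at 13.
Optimal location = (5 + 13)/2 = 9; maximum distance = (13 − 5)/2 = 4.

location 9, max distance 4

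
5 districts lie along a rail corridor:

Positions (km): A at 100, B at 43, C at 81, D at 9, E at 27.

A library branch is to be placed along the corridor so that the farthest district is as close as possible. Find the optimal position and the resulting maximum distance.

location 54.5, max distance 45.5

The 1-center on a line is the midpoint of the two extreme points: leftmost at 9, rightmost at 100.
Optimal location = (9 + 100)/2 = 54.5; maximum distance = (100 − 9)/2 = 45.5.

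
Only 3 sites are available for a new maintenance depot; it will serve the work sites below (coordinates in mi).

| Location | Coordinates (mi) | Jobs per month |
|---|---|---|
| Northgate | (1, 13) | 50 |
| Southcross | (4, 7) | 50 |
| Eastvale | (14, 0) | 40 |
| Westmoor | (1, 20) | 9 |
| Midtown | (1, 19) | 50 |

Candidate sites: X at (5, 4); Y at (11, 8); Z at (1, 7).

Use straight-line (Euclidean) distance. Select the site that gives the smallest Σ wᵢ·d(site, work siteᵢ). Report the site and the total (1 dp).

Z, total 1757.6 mi

Total weighted distance at each candidate:
  X (5, 4): total = 1969.2
  Y (11, 8): total = 2138.2
  Z (1, 7): total = 1757.6
Minimum is at Z with total 1757.6 mi.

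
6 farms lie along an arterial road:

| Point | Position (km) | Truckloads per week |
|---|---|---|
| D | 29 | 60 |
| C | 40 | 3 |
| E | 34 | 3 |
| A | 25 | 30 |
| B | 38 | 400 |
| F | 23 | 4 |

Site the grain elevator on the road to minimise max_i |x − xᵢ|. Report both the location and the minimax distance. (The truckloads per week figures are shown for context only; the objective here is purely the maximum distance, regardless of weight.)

The 1-center on a line is the midpoint of the two extreme points: leftmost at 23, rightmost at 40.
Optimal location = (23 + 40)/2 = 31.5; maximum distance = (40 − 23)/2 = 8.5.

location 31.5, max distance 8.5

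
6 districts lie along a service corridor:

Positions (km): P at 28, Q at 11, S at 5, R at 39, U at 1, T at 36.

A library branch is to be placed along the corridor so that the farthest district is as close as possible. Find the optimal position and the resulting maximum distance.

location 20, max distance 19

The 1-center on a line is the midpoint of the two extreme points: leftmost at 1, rightmost at 39.
Optimal location = (1 + 39)/2 = 20; maximum distance = (39 − 1)/2 = 19.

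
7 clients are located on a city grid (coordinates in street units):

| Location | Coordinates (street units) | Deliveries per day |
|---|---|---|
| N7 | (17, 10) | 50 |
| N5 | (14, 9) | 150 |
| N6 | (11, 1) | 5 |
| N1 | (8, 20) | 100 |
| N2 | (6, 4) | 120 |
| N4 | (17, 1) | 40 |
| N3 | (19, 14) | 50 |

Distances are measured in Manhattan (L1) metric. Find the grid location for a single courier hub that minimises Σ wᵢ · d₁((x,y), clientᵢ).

(14, 9)

Manhattan distance separates: Σwᵢ(|x−xᵢ|+|y−yᵢ|) = Σwᵢ|x−xᵢ| + Σwᵢ|y−yᵢ|, so x and y are optimised independently as 1-D weighted medians.
Total weight W = 515; half = 257.5.
x-coordinate, sorted with cumulative weight:
  x=6 (N2, w=120) cum 120
  x=8 (N1, w=100) cum 220
  x=11 (N6, w=5) cum 225
  x=14 (N5, w=150) cum 375  ← median
  x=17 (N7, w=50) cum 425
  x=17 (N4, w=40) cum 465
  x=19 (N3, w=50) cum 515
⇒ x* = 14
y-coordinate, sorted with cumulative weight:
  y=1 (N6, w=5) cum 5
  y=1 (N4, w=40) cum 45
  y=4 (N2, w=120) cum 165
  y=9 (N5, w=150) cum 315  ← median
  y=10 (N7, w=50) cum 365
  y=14 (N3, w=50) cum 415
  y=20 (N1, w=100) cum 515
⇒ y* = 9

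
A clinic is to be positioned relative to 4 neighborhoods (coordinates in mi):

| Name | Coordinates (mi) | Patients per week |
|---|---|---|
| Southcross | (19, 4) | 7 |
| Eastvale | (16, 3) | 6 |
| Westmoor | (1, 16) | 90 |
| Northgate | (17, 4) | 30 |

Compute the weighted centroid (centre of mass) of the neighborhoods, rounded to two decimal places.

The minimiser of Σwᵢ‖p−pᵢ‖² is the weighted centroid p* = (Σwᵢpᵢ)/(Σwᵢ).
Σwᵢ = 133.
Σwᵢxᵢ = 7·19 + 6·16 + 90·1 + 30·17 = 829.
Σwᵢyᵢ = 7·4 + 6·3 + 90·16 + 30·4 = 1606.
x* = 829/133 = 6.23, y* = 1606/133 = 12.08.

(6.23, 12.08)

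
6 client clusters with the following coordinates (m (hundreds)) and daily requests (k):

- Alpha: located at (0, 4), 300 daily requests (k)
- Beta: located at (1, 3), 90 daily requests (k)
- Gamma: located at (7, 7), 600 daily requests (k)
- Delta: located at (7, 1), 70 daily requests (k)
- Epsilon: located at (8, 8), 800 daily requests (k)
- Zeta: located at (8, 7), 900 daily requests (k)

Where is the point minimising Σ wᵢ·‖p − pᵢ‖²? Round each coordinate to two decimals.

(6.66, 6.68)

The minimiser of Σwᵢ‖p−pᵢ‖² is the weighted centroid p* = (Σwᵢpᵢ)/(Σwᵢ).
Σwᵢ = 2760.
Σwᵢxᵢ = 300·0 + 90·1 + 600·7 + 70·7 + 800·8 + 900·8 = 18380.
Σwᵢyᵢ = 300·4 + 90·3 + 600·7 + 70·1 + 800·8 + 900·7 = 18440.
x* = 18380/2760 = 6.66, y* = 18440/2760 = 6.68.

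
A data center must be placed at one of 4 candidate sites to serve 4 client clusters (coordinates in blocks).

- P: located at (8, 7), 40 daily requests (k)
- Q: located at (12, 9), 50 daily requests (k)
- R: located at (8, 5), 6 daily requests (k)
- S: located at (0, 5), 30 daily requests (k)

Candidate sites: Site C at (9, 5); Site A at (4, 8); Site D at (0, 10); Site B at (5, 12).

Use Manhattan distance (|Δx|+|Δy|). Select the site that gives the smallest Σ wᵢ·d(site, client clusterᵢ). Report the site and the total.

Total weighted distance at each candidate:
  Site C (9, 5): total = 746
  Site A (4, 8): total = 902
  Site D (0, 10): total = 1318
  Site B (5, 12): total = 1240
Minimum is at Site C with total 746 blocks.

Site C, total 746 blocks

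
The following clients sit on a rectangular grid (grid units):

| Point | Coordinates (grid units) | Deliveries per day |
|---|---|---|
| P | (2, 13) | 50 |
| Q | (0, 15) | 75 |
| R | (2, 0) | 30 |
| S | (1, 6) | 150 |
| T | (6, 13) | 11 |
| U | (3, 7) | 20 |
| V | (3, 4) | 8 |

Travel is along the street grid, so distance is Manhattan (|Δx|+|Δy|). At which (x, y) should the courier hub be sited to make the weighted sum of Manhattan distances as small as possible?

Manhattan distance separates: Σwᵢ(|x−xᵢ|+|y−yᵢ|) = Σwᵢ|x−xᵢ| + Σwᵢ|y−yᵢ|, so x and y are optimised independently as 1-D weighted medians.
Total weight W = 344; half = 172.
x-coordinate, sorted with cumulative weight:
  x=0 (Q, w=75) cum 75
  x=1 (S, w=150) cum 225  ← median
  x=2 (P, w=50) cum 275
  x=2 (R, w=30) cum 305
  x=3 (U, w=20) cum 325
  x=3 (V, w=8) cum 333
  x=6 (T, w=11) cum 344
⇒ x* = 1
y-coordinate, sorted with cumulative weight:
  y=0 (R, w=30) cum 30
  y=4 (V, w=8) cum 38
  y=6 (S, w=150) cum 188  ← median
  y=7 (U, w=20) cum 208
  y=13 (P, w=50) cum 258
  y=13 (T, w=11) cum 269
  y=15 (Q, w=75) cum 344
⇒ y* = 6

(1, 6)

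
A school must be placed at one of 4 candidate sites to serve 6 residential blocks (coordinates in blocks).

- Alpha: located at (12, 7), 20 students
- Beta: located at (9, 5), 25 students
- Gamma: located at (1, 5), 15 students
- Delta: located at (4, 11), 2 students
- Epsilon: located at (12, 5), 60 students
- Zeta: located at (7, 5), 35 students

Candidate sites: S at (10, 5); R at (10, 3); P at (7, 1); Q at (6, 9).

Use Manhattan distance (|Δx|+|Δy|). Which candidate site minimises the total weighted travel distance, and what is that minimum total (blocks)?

Total weighted distance at each candidate:
  S (10, 5): total = 489
  R (10, 3): total = 803
  P (7, 1): total = 1226
  Q (6, 9): total = 1253
Minimum is at S with total 489 blocks.

S, total 489 blocks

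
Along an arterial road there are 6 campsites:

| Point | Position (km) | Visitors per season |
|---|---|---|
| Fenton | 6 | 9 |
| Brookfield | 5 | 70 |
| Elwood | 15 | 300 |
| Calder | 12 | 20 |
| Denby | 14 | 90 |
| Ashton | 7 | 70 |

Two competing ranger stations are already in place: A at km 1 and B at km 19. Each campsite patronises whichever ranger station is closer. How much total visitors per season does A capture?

149

The indifferent point is the midpoint (1+19)/2 = 10; campsites left of it (closer to A at 1) go to A, those right go to B.
  Brookfield at 5 (w=70) → A
  Fenton at 6 (w=9) → A
  Ashton at 7 (w=70) → A
  Calder at 12 (w=20) → B
  Denby at 14 (w=90) → B
  Elwood at 15 (w=300) → B
A captures 149; B captures 410.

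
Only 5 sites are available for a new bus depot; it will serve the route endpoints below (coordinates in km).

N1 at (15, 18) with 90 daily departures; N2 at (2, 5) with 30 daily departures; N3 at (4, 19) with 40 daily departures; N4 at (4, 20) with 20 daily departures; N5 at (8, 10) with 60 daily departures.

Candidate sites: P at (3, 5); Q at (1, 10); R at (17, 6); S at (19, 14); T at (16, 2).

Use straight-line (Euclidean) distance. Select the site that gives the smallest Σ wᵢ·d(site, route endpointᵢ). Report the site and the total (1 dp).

Q, total 2612.5 km

Total weighted distance at each candidate:
  P (3, 5): total = 2908.6
  Q (1, 10): total = 2612.5
  R (17, 6): total = 3254.3
  S (19, 14): total = 2744.0
  T (16, 2): total = 3816.2
Minimum is at Q with total 2612.5 km.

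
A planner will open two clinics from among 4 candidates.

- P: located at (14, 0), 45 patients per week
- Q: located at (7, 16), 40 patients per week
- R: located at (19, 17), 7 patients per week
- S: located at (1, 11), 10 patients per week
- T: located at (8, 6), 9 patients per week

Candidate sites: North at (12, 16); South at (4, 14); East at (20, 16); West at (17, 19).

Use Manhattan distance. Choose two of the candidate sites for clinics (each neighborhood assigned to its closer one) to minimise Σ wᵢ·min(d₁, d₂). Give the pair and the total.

Evaluate every pair (each demand assigned to the nearer of the two):
  {North, South}: total = 1234
  {North, East}: total = 1310
  {North, West}: total = 1324
  {South, East}: total = 1372
  {South, West}: total = 1386
  {East, West}: total = 1962
Best pair: {North, South} with total 1234.

{North, South}, total 1234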